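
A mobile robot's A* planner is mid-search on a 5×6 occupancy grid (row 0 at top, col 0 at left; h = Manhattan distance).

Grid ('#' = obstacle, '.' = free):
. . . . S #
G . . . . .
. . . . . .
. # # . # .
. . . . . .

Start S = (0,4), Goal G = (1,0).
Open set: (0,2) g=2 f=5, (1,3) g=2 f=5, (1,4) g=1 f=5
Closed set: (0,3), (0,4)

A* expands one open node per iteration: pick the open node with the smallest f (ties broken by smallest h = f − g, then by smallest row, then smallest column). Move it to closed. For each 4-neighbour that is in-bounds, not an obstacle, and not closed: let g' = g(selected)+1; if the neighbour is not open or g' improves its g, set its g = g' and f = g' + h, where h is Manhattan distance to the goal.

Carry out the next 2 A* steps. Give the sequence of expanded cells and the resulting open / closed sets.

order=[(0,2) → (0,1)]; open=[(0,0) g=4 f=5, (1,1) g=4 f=5, (1,2) g=3 f=5, (1,3) g=2 f=5, (1,4) g=1 f=5]; closed=[(0,1), (0,2), (0,3), (0,4)]

step 1: expand (0,2) (f=5, h=3) → closed; open now [(0,1) g=3 f=5, (1,2) g=3 f=5, (1,3) g=2 f=5, (1,4) g=1 f=5]
step 2: expand (0,1) (f=5, h=2) → closed; open now [(0,0) g=4 f=5, (1,1) g=4 f=5, (1,2) g=3 f=5, (1,3) g=2 f=5, (1,4) g=1 f=5]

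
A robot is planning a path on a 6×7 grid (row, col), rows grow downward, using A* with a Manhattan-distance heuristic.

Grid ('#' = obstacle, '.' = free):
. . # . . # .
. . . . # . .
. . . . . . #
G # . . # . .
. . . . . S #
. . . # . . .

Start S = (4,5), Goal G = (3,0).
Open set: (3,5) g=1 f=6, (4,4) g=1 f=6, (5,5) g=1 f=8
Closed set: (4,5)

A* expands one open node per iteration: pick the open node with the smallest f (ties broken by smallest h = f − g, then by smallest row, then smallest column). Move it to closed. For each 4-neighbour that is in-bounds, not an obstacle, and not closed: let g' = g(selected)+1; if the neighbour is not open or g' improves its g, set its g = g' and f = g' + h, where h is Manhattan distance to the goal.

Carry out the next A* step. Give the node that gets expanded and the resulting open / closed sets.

step 1: expand (3,5) (f=6, h=5) → closed; open now [(2,5) g=2 f=8, (3,6) g=2 f=8, (4,4) g=1 f=6, (5,5) g=1 f=8]

expanded=(3,5); open=[(2,5) g=2 f=8, (3,6) g=2 f=8, (4,4) g=1 f=6, (5,5) g=1 f=8]; closed=[(3,5), (4,5)]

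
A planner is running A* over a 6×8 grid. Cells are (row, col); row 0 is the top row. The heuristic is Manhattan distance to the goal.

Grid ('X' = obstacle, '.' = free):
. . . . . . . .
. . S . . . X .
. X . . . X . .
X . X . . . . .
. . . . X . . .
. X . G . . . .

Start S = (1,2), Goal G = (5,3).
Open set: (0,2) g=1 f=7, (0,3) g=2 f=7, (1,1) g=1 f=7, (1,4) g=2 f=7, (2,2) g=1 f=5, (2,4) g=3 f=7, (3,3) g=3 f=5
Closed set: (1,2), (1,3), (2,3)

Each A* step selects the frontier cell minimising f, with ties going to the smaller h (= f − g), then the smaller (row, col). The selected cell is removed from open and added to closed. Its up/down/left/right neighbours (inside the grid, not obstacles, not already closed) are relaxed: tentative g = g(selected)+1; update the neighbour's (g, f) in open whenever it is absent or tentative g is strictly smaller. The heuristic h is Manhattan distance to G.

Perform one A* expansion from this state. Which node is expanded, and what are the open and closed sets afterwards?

expanded=(3,3); open=[(0,2) g=1 f=7, (0,3) g=2 f=7, (1,1) g=1 f=7, (1,4) g=2 f=7, (2,2) g=1 f=5, (2,4) g=3 f=7, (3,4) g=4 f=7, (4,3) g=4 f=5]; closed=[(1,2), (1,3), (2,3), (3,3)]

step 1: expand (3,3) (f=5, h=2) → closed; open now [(0,2) g=1 f=7, (0,3) g=2 f=7, (1,1) g=1 f=7, (1,4) g=2 f=7, (2,2) g=1 f=5, (2,4) g=3 f=7, (3,4) g=4 f=7, (4,3) g=4 f=5]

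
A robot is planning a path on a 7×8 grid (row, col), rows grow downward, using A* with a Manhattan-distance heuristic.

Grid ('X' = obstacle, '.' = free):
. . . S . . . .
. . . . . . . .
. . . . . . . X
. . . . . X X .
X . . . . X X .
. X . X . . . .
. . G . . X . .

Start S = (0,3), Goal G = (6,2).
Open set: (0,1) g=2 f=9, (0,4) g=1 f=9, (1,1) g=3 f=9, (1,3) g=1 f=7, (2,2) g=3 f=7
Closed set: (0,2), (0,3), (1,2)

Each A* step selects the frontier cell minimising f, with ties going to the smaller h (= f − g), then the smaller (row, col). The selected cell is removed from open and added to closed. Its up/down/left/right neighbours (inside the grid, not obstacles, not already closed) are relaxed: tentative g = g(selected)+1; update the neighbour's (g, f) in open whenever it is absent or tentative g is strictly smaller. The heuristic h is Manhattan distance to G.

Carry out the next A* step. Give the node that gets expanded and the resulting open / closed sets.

step 1: expand (2,2) (f=7, h=4) → closed; open now [(0,1) g=2 f=9, (0,4) g=1 f=9, (1,1) g=3 f=9, (1,3) g=1 f=7, (2,1) g=4 f=9, (2,3) g=4 f=9, (3,2) g=4 f=7]

expanded=(2,2); open=[(0,1) g=2 f=9, (0,4) g=1 f=9, (1,1) g=3 f=9, (1,3) g=1 f=7, (2,1) g=4 f=9, (2,3) g=4 f=9, (3,2) g=4 f=7]; closed=[(0,2), (0,3), (1,2), (2,2)]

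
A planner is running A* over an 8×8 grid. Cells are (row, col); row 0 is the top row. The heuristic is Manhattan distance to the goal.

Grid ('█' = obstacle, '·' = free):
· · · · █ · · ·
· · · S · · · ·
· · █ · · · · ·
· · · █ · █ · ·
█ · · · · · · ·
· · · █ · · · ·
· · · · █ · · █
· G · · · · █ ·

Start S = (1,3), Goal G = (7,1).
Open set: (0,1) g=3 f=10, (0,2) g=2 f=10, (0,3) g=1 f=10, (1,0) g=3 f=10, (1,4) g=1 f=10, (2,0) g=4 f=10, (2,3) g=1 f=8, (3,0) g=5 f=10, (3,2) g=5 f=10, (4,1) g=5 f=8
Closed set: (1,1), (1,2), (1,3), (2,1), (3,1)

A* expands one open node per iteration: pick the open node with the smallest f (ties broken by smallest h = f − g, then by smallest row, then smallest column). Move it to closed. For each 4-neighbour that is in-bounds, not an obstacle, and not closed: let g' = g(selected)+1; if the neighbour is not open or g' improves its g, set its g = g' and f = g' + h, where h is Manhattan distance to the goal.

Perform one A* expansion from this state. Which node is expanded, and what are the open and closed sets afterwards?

step 1: expand (4,1) (f=8, h=3) → closed; open now [(0,1) g=3 f=10, (0,2) g=2 f=10, (0,3) g=1 f=10, (1,0) g=3 f=10, (1,4) g=1 f=10, (2,0) g=4 f=10, (2,3) g=1 f=8, (3,0) g=5 f=10, (3,2) g=5 f=10, (4,2) g=6 f=10, (5,1) g=6 f=8]

expanded=(4,1); open=[(0,1) g=3 f=10, (0,2) g=2 f=10, (0,3) g=1 f=10, (1,0) g=3 f=10, (1,4) g=1 f=10, (2,0) g=4 f=10, (2,3) g=1 f=8, (3,0) g=5 f=10, (3,2) g=5 f=10, (4,2) g=6 f=10, (5,1) g=6 f=8]; closed=[(1,1), (1,2), (1,3), (2,1), (3,1), (4,1)]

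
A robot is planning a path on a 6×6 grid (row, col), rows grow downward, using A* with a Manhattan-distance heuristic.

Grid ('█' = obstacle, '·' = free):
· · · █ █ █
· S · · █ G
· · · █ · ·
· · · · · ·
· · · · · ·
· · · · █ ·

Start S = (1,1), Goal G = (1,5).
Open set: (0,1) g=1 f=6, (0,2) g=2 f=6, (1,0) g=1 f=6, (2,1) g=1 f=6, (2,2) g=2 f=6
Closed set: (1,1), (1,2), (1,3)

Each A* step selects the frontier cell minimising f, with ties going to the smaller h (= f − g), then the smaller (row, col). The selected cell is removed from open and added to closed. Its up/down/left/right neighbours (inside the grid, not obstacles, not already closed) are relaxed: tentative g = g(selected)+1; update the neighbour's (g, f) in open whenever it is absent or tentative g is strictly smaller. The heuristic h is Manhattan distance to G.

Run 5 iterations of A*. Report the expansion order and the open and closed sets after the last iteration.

order=[(0,2) → (2,2) → (0,1) → (1,0) → (2,1)]; open=[(0,0) g=2 f=8, (2,0) g=2 f=8, (3,1) g=2 f=8, (3,2) g=3 f=8]; closed=[(0,1), (0,2), (1,0), (1,1), (1,2), (1,3), (2,1), (2,2)]

step 1: expand (0,2) (f=6, h=4) → closed; open now [(0,1) g=1 f=6, (1,0) g=1 f=6, (2,1) g=1 f=6, (2,2) g=2 f=6]
step 2: expand (2,2) (f=6, h=4) → closed; open now [(0,1) g=1 f=6, (1,0) g=1 f=6, (2,1) g=1 f=6, (3,2) g=3 f=8]
step 3: expand (0,1) (f=6, h=5) → closed; open now [(0,0) g=2 f=8, (1,0) g=1 f=6, (2,1) g=1 f=6, (3,2) g=3 f=8]
step 4: expand (1,0) (f=6, h=5) → closed; open now [(0,0) g=2 f=8, (2,0) g=2 f=8, (2,1) g=1 f=6, (3,2) g=3 f=8]
step 5: expand (2,1) (f=6, h=5) → closed; open now [(0,0) g=2 f=8, (2,0) g=2 f=8, (3,1) g=2 f=8, (3,2) g=3 f=8]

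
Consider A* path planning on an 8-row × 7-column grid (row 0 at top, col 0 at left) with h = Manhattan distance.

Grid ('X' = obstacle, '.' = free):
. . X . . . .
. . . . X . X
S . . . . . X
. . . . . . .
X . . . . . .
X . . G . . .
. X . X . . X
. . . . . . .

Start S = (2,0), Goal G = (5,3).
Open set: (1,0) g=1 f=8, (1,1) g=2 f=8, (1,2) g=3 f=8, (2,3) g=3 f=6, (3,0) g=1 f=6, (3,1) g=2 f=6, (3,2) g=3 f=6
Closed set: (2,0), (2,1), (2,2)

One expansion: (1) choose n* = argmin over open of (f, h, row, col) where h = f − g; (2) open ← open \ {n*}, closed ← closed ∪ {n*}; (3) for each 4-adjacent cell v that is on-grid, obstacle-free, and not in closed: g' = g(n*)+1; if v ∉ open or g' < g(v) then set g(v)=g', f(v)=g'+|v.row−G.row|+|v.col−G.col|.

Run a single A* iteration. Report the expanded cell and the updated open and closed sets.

step 1: expand (2,3) (f=6, h=3) → closed; open now [(1,0) g=1 f=8, (1,1) g=2 f=8, (1,2) g=3 f=8, (1,3) g=4 f=8, (2,4) g=4 f=8, (3,0) g=1 f=6, (3,1) g=2 f=6, (3,2) g=3 f=6, (3,3) g=4 f=6]

expanded=(2,3); open=[(1,0) g=1 f=8, (1,1) g=2 f=8, (1,2) g=3 f=8, (1,3) g=4 f=8, (2,4) g=4 f=8, (3,0) g=1 f=6, (3,1) g=2 f=6, (3,2) g=3 f=6, (3,3) g=4 f=6]; closed=[(2,0), (2,1), (2,2), (2,3)]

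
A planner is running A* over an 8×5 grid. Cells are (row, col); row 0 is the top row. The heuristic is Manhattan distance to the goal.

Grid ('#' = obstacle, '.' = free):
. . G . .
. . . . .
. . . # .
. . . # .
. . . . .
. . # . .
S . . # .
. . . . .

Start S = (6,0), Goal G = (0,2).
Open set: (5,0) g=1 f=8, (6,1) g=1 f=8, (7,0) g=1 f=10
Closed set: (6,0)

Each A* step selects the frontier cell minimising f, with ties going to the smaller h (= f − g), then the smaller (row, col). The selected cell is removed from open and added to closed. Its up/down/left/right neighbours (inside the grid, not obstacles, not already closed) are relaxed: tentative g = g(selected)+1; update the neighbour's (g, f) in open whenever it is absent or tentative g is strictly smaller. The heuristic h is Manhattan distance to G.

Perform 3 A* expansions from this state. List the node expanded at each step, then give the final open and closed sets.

step 1: expand (5,0) (f=8, h=7) → closed; open now [(4,0) g=2 f=8, (5,1) g=2 f=8, (6,1) g=1 f=8, (7,0) g=1 f=10]
step 2: expand (4,0) (f=8, h=6) → closed; open now [(3,0) g=3 f=8, (4,1) g=3 f=8, (5,1) g=2 f=8, (6,1) g=1 f=8, (7,0) g=1 f=10]
step 3: expand (3,0) (f=8, h=5) → closed; open now [(2,0) g=4 f=8, (3,1) g=4 f=8, (4,1) g=3 f=8, (5,1) g=2 f=8, (6,1) g=1 f=8, (7,0) g=1 f=10]

order=[(5,0) → (4,0) → (3,0)]; open=[(2,0) g=4 f=8, (3,1) g=4 f=8, (4,1) g=3 f=8, (5,1) g=2 f=8, (6,1) g=1 f=8, (7,0) g=1 f=10]; closed=[(3,0), (4,0), (5,0), (6,0)]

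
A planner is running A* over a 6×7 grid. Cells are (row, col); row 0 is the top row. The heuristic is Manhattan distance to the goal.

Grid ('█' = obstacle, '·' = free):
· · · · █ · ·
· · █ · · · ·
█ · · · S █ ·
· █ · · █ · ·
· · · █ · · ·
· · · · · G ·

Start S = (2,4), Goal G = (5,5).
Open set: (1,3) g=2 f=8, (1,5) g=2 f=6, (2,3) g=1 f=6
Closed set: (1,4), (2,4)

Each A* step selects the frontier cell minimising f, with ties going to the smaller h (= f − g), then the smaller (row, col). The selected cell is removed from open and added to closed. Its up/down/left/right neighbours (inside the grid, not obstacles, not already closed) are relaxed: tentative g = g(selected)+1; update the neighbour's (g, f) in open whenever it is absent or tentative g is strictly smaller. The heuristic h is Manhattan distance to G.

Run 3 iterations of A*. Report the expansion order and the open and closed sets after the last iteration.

step 1: expand (1,5) (f=6, h=4) → closed; open now [(0,5) g=3 f=8, (1,3) g=2 f=8, (1,6) g=3 f=8, (2,3) g=1 f=6]
step 2: expand (2,3) (f=6, h=5) → closed; open now [(0,5) g=3 f=8, (1,3) g=2 f=8, (1,6) g=3 f=8, (2,2) g=2 f=8, (3,3) g=2 f=6]
step 3: expand (3,3) (f=6, h=4) → closed; open now [(0,5) g=3 f=8, (1,3) g=2 f=8, (1,6) g=3 f=8, (2,2) g=2 f=8, (3,2) g=3 f=8]

order=[(1,5) → (2,3) → (3,3)]; open=[(0,5) g=3 f=8, (1,3) g=2 f=8, (1,6) g=3 f=8, (2,2) g=2 f=8, (3,2) g=3 f=8]; closed=[(1,4), (1,5), (2,3), (2,4), (3,3)]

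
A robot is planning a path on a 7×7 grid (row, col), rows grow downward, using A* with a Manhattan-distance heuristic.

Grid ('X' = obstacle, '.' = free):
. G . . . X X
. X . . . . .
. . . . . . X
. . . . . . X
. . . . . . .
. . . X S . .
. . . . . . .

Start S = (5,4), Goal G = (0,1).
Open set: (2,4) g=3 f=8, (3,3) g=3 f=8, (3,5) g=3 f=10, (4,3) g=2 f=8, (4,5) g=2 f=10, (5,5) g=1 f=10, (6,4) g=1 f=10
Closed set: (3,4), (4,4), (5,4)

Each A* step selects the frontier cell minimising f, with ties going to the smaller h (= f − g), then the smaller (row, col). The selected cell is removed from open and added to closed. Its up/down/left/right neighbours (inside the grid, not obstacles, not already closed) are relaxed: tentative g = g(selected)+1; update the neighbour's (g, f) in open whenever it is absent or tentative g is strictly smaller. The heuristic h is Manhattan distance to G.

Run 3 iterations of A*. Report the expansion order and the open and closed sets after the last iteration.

step 1: expand (2,4) (f=8, h=5) → closed; open now [(1,4) g=4 f=8, (2,3) g=4 f=8, (2,5) g=4 f=10, (3,3) g=3 f=8, (3,5) g=3 f=10, (4,3) g=2 f=8, (4,5) g=2 f=10, (5,5) g=1 f=10, (6,4) g=1 f=10]
step 2: expand (1,4) (f=8, h=4) → closed; open now [(0,4) g=5 f=8, (1,3) g=5 f=8, (1,5) g=5 f=10, (2,3) g=4 f=8, (2,5) g=4 f=10, (3,3) g=3 f=8, (3,5) g=3 f=10, (4,3) g=2 f=8, (4,5) g=2 f=10, (5,5) g=1 f=10, (6,4) g=1 f=10]
step 3: expand (0,4) (f=8, h=3) → closed; open now [(0,3) g=6 f=8, (1,3) g=5 f=8, (1,5) g=5 f=10, (2,3) g=4 f=8, (2,5) g=4 f=10, (3,3) g=3 f=8, (3,5) g=3 f=10, (4,3) g=2 f=8, (4,5) g=2 f=10, (5,5) g=1 f=10, (6,4) g=1 f=10]

order=[(2,4) → (1,4) → (0,4)]; open=[(0,3) g=6 f=8, (1,3) g=5 f=8, (1,5) g=5 f=10, (2,3) g=4 f=8, (2,5) g=4 f=10, (3,3) g=3 f=8, (3,5) g=3 f=10, (4,3) g=2 f=8, (4,5) g=2 f=10, (5,5) g=1 f=10, (6,4) g=1 f=10]; closed=[(0,4), (1,4), (2,4), (3,4), (4,4), (5,4)]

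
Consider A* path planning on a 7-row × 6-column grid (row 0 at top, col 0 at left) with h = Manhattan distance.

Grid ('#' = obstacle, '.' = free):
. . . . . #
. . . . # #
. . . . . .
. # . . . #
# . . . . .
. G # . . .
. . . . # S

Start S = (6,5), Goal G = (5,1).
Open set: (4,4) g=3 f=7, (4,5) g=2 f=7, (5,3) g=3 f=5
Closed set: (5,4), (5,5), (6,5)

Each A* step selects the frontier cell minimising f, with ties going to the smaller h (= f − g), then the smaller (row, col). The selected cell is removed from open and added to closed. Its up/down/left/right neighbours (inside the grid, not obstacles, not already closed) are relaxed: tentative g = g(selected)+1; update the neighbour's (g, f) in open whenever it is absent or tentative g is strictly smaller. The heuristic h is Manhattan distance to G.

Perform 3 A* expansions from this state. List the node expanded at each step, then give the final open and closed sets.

order=[(5,3) → (4,3) → (4,2)]; open=[(3,2) g=6 f=9, (3,3) g=5 f=9, (4,1) g=6 f=7, (4,4) g=3 f=7, (4,5) g=2 f=7, (6,3) g=4 f=7]; closed=[(4,2), (4,3), (5,3), (5,4), (5,5), (6,5)]

step 1: expand (5,3) (f=5, h=2) → closed; open now [(4,3) g=4 f=7, (4,4) g=3 f=7, (4,5) g=2 f=7, (6,3) g=4 f=7]
step 2: expand (4,3) (f=7, h=3) → closed; open now [(3,3) g=5 f=9, (4,2) g=5 f=7, (4,4) g=3 f=7, (4,5) g=2 f=7, (6,3) g=4 f=7]
step 3: expand (4,2) (f=7, h=2) → closed; open now [(3,2) g=6 f=9, (3,3) g=5 f=9, (4,1) g=6 f=7, (4,4) g=3 f=7, (4,5) g=2 f=7, (6,3) g=4 f=7]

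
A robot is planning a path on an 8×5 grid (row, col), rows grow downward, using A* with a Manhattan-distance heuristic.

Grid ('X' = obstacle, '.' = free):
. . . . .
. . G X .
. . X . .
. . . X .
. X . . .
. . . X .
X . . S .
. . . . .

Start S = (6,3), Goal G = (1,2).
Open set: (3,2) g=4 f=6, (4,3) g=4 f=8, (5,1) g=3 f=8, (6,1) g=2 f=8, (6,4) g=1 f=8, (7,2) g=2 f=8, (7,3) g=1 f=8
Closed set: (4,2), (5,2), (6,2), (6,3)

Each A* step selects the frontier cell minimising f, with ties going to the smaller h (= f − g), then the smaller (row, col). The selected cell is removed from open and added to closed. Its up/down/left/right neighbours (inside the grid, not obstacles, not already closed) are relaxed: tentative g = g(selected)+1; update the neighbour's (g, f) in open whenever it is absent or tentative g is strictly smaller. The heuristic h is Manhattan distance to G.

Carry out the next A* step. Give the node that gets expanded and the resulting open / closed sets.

step 1: expand (3,2) (f=6, h=2) → closed; open now [(3,1) g=5 f=8, (4,3) g=4 f=8, (5,1) g=3 f=8, (6,1) g=2 f=8, (6,4) g=1 f=8, (7,2) g=2 f=8, (7,3) g=1 f=8]

expanded=(3,2); open=[(3,1) g=5 f=8, (4,3) g=4 f=8, (5,1) g=3 f=8, (6,1) g=2 f=8, (6,4) g=1 f=8, (7,2) g=2 f=8, (7,3) g=1 f=8]; closed=[(3,2), (4,2), (5,2), (6,2), (6,3)]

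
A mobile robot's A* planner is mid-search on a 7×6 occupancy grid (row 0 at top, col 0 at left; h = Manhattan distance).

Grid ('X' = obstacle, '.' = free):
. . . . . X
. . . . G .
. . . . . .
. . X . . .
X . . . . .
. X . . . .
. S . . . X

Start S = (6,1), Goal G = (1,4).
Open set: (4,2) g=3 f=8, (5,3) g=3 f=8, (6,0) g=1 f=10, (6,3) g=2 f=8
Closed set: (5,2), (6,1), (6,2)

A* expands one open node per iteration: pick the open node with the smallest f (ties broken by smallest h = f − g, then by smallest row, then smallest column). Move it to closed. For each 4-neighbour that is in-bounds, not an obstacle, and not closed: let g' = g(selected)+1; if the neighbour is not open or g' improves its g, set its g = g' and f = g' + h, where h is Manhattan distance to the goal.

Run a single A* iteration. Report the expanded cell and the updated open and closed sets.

step 1: expand (4,2) (f=8, h=5) → closed; open now [(4,1) g=4 f=10, (4,3) g=4 f=8, (5,3) g=3 f=8, (6,0) g=1 f=10, (6,3) g=2 f=8]

expanded=(4,2); open=[(4,1) g=4 f=10, (4,3) g=4 f=8, (5,3) g=3 f=8, (6,0) g=1 f=10, (6,3) g=2 f=8]; closed=[(4,2), (5,2), (6,1), (6,2)]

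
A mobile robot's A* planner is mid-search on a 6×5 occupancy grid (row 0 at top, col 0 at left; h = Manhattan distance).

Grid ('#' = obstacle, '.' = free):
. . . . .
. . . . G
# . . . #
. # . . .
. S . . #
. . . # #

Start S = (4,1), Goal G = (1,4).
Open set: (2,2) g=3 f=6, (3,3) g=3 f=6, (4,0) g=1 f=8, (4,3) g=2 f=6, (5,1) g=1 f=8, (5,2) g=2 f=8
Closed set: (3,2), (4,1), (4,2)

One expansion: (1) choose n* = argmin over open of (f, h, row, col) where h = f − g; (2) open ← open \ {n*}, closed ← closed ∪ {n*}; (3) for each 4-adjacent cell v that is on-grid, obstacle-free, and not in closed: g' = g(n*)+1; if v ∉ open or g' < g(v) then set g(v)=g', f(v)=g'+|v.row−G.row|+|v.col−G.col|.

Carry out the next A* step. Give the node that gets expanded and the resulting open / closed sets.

expanded=(2,2); open=[(1,2) g=4 f=6, (2,1) g=4 f=8, (2,3) g=4 f=6, (3,3) g=3 f=6, (4,0) g=1 f=8, (4,3) g=2 f=6, (5,1) g=1 f=8, (5,2) g=2 f=8]; closed=[(2,2), (3,2), (4,1), (4,2)]

step 1: expand (2,2) (f=6, h=3) → closed; open now [(1,2) g=4 f=6, (2,1) g=4 f=8, (2,3) g=4 f=6, (3,3) g=3 f=6, (4,0) g=1 f=8, (4,3) g=2 f=6, (5,1) g=1 f=8, (5,2) g=2 f=8]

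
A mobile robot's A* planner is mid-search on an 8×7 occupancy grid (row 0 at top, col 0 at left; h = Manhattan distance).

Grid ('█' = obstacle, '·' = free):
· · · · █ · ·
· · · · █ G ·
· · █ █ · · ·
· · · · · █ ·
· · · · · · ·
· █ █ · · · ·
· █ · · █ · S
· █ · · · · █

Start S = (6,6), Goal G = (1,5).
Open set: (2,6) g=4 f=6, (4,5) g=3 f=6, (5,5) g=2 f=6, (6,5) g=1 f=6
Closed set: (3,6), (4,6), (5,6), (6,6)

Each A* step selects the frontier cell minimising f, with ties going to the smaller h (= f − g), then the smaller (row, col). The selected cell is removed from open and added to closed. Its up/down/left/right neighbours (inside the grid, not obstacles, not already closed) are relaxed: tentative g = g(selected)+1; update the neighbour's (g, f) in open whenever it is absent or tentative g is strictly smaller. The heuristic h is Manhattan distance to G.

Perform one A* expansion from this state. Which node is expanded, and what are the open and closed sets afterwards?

expanded=(2,6); open=[(1,6) g=5 f=6, (2,5) g=5 f=6, (4,5) g=3 f=6, (5,5) g=2 f=6, (6,5) g=1 f=6]; closed=[(2,6), (3,6), (4,6), (5,6), (6,6)]

step 1: expand (2,6) (f=6, h=2) → closed; open now [(1,6) g=5 f=6, (2,5) g=5 f=6, (4,5) g=3 f=6, (5,5) g=2 f=6, (6,5) g=1 f=6]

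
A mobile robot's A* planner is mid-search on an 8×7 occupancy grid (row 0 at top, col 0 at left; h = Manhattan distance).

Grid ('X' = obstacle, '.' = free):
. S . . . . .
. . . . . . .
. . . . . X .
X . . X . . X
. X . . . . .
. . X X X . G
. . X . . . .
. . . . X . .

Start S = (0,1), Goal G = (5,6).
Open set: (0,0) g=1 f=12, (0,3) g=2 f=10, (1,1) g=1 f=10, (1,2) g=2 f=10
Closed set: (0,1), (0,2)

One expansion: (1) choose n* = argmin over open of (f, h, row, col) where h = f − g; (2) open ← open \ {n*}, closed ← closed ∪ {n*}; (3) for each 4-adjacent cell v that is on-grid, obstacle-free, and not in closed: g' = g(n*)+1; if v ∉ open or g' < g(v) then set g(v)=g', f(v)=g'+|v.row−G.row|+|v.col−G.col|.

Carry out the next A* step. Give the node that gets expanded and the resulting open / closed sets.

expanded=(0,3); open=[(0,0) g=1 f=12, (0,4) g=3 f=10, (1,1) g=1 f=10, (1,2) g=2 f=10, (1,3) g=3 f=10]; closed=[(0,1), (0,2), (0,3)]

step 1: expand (0,3) (f=10, h=8) → closed; open now [(0,0) g=1 f=12, (0,4) g=3 f=10, (1,1) g=1 f=10, (1,2) g=2 f=10, (1,3) g=3 f=10]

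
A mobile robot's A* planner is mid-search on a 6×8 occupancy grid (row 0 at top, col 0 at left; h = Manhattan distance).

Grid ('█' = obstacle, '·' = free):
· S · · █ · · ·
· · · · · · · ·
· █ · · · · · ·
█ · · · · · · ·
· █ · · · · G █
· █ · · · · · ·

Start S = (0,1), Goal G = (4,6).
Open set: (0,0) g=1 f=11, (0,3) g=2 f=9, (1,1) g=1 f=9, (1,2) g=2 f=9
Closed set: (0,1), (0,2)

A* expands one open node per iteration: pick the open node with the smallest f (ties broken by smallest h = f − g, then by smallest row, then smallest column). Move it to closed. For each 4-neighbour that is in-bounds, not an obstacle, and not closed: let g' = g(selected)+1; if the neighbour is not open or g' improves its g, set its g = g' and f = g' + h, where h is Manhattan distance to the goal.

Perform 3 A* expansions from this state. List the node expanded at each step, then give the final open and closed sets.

step 1: expand (0,3) (f=9, h=7) → closed; open now [(0,0) g=1 f=11, (1,1) g=1 f=9, (1,2) g=2 f=9, (1,3) g=3 f=9]
step 2: expand (1,3) (f=9, h=6) → closed; open now [(0,0) g=1 f=11, (1,1) g=1 f=9, (1,2) g=2 f=9, (1,4) g=4 f=9, (2,3) g=4 f=9]
step 3: expand (1,4) (f=9, h=5) → closed; open now [(0,0) g=1 f=11, (1,1) g=1 f=9, (1,2) g=2 f=9, (1,5) g=5 f=9, (2,3) g=4 f=9, (2,4) g=5 f=9]

order=[(0,3) → (1,3) → (1,4)]; open=[(0,0) g=1 f=11, (1,1) g=1 f=9, (1,2) g=2 f=9, (1,5) g=5 f=9, (2,3) g=4 f=9, (2,4) g=5 f=9]; closed=[(0,1), (0,2), (0,3), (1,3), (1,4)]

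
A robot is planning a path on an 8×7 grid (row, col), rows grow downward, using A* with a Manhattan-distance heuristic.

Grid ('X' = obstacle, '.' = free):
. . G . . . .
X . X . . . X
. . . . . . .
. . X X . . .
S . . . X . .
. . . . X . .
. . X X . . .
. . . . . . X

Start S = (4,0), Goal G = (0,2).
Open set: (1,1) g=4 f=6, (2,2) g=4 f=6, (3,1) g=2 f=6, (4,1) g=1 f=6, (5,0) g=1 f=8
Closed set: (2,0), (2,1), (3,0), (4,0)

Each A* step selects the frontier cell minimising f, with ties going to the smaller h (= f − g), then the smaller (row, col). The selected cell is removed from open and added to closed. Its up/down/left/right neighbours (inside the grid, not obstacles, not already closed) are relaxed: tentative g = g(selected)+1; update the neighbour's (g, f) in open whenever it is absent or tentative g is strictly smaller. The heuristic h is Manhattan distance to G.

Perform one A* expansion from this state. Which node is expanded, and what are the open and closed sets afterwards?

step 1: expand (1,1) (f=6, h=2) → closed; open now [(0,1) g=5 f=6, (2,2) g=4 f=6, (3,1) g=2 f=6, (4,1) g=1 f=6, (5,0) g=1 f=8]

expanded=(1,1); open=[(0,1) g=5 f=6, (2,2) g=4 f=6, (3,1) g=2 f=6, (4,1) g=1 f=6, (5,0) g=1 f=8]; closed=[(1,1), (2,0), (2,1), (3,0), (4,0)]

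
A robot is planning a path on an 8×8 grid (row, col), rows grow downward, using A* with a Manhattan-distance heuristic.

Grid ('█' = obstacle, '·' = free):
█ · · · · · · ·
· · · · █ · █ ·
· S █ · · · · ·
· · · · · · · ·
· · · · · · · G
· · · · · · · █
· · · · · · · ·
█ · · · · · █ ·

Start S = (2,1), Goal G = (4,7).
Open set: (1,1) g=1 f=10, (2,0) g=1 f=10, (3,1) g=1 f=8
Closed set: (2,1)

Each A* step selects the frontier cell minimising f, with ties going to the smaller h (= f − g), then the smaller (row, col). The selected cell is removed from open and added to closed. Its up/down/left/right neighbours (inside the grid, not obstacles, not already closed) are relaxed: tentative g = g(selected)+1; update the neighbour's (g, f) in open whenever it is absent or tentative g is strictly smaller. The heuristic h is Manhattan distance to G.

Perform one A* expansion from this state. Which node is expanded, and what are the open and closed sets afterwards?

expanded=(3,1); open=[(1,1) g=1 f=10, (2,0) g=1 f=10, (3,0) g=2 f=10, (3,2) g=2 f=8, (4,1) g=2 f=8]; closed=[(2,1), (3,1)]

step 1: expand (3,1) (f=8, h=7) → closed; open now [(1,1) g=1 f=10, (2,0) g=1 f=10, (3,0) g=2 f=10, (3,2) g=2 f=8, (4,1) g=2 f=8]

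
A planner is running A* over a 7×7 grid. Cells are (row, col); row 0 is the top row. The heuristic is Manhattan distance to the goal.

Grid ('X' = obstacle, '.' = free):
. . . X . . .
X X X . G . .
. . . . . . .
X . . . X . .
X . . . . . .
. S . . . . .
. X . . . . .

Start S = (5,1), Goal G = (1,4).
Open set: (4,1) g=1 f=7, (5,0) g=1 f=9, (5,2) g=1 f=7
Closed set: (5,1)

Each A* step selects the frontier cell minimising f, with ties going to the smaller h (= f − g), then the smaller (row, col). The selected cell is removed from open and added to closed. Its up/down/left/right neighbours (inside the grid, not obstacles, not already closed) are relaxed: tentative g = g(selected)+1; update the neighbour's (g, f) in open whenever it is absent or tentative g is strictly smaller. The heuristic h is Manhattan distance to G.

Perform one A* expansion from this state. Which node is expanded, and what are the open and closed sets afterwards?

expanded=(4,1); open=[(3,1) g=2 f=7, (4,2) g=2 f=7, (5,0) g=1 f=9, (5,2) g=1 f=7]; closed=[(4,1), (5,1)]

step 1: expand (4,1) (f=7, h=6) → closed; open now [(3,1) g=2 f=7, (4,2) g=2 f=7, (5,0) g=1 f=9, (5,2) g=1 f=7]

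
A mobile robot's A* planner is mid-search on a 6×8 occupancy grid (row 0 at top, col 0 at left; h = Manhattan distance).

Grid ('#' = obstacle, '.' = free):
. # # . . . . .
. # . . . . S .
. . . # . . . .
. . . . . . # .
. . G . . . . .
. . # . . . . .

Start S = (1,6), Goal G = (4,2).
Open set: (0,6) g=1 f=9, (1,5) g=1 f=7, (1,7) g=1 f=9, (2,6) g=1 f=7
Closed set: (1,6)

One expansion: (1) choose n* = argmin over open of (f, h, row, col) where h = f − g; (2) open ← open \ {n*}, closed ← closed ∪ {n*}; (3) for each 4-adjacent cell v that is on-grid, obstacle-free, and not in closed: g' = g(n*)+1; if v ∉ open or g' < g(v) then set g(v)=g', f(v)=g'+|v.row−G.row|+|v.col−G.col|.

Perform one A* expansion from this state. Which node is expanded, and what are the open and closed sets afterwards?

step 1: expand (1,5) (f=7, h=6) → closed; open now [(0,5) g=2 f=9, (0,6) g=1 f=9, (1,4) g=2 f=7, (1,7) g=1 f=9, (2,5) g=2 f=7, (2,6) g=1 f=7]

expanded=(1,5); open=[(0,5) g=2 f=9, (0,6) g=1 f=9, (1,4) g=2 f=7, (1,7) g=1 f=9, (2,5) g=2 f=7, (2,6) g=1 f=7]; closed=[(1,5), (1,6)]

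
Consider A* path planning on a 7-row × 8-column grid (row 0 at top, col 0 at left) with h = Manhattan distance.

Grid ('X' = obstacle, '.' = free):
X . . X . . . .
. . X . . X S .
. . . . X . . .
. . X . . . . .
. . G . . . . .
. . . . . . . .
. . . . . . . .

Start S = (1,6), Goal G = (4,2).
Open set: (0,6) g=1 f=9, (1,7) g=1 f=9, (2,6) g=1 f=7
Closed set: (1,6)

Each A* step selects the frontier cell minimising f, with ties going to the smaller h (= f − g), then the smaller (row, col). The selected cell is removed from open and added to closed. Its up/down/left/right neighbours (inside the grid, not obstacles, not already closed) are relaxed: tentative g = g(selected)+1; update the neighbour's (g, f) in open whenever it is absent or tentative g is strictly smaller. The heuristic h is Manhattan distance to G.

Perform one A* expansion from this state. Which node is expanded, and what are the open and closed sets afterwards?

step 1: expand (2,6) (f=7, h=6) → closed; open now [(0,6) g=1 f=9, (1,7) g=1 f=9, (2,5) g=2 f=7, (2,7) g=2 f=9, (3,6) g=2 f=7]

expanded=(2,6); open=[(0,6) g=1 f=9, (1,7) g=1 f=9, (2,5) g=2 f=7, (2,7) g=2 f=9, (3,6) g=2 f=7]; closed=[(1,6), (2,6)]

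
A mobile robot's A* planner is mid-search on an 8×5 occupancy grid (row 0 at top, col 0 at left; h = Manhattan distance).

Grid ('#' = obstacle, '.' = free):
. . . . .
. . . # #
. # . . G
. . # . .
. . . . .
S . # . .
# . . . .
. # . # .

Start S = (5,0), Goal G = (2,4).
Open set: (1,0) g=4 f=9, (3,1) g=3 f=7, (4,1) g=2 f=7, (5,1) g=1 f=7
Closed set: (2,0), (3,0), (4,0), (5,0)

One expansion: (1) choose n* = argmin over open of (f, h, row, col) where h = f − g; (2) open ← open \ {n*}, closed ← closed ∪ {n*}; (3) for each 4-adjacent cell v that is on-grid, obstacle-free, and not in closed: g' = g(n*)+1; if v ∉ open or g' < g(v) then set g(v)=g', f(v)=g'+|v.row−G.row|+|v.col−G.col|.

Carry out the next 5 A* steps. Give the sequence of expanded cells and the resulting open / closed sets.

step 1: expand (3,1) (f=7, h=4) → closed; open now [(1,0) g=4 f=9, (4,1) g=2 f=7, (5,1) g=1 f=7]
step 2: expand (4,1) (f=7, h=5) → closed; open now [(1,0) g=4 f=9, (4,2) g=3 f=7, (5,1) g=1 f=7]
step 3: expand (4,2) (f=7, h=4) → closed; open now [(1,0) g=4 f=9, (4,3) g=4 f=7, (5,1) g=1 f=7]
step 4: expand (4,3) (f=7, h=3) → closed; open now [(1,0) g=4 f=9, (3,3) g=5 f=7, (4,4) g=5 f=7, (5,1) g=1 f=7, (5,3) g=5 f=9]
step 5: expand (3,3) (f=7, h=2) → closed; open now [(1,0) g=4 f=9, (2,3) g=6 f=7, (3,4) g=6 f=7, (4,4) g=5 f=7, (5,1) g=1 f=7, (5,3) g=5 f=9]

order=[(3,1) → (4,1) → (4,2) → (4,3) → (3,3)]; open=[(1,0) g=4 f=9, (2,3) g=6 f=7, (3,4) g=6 f=7, (4,4) g=5 f=7, (5,1) g=1 f=7, (5,3) g=5 f=9]; closed=[(2,0), (3,0), (3,1), (3,3), (4,0), (4,1), (4,2), (4,3), (5,0)]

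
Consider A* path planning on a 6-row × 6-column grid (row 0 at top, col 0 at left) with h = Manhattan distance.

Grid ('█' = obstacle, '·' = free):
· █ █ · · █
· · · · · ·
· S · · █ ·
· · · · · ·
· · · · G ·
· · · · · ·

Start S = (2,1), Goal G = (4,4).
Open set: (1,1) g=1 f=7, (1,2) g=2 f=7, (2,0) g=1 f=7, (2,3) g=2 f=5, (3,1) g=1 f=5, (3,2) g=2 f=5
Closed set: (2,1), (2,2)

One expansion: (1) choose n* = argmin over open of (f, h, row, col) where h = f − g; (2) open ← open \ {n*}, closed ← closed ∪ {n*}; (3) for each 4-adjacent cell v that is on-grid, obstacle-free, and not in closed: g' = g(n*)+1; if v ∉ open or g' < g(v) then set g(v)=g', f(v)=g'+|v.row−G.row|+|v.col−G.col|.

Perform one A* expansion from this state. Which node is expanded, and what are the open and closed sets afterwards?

step 1: expand (2,3) (f=5, h=3) → closed; open now [(1,1) g=1 f=7, (1,2) g=2 f=7, (1,3) g=3 f=7, (2,0) g=1 f=7, (3,1) g=1 f=5, (3,2) g=2 f=5, (3,3) g=3 f=5]

expanded=(2,3); open=[(1,1) g=1 f=7, (1,2) g=2 f=7, (1,3) g=3 f=7, (2,0) g=1 f=7, (3,1) g=1 f=5, (3,2) g=2 f=5, (3,3) g=3 f=5]; closed=[(2,1), (2,2), (2,3)]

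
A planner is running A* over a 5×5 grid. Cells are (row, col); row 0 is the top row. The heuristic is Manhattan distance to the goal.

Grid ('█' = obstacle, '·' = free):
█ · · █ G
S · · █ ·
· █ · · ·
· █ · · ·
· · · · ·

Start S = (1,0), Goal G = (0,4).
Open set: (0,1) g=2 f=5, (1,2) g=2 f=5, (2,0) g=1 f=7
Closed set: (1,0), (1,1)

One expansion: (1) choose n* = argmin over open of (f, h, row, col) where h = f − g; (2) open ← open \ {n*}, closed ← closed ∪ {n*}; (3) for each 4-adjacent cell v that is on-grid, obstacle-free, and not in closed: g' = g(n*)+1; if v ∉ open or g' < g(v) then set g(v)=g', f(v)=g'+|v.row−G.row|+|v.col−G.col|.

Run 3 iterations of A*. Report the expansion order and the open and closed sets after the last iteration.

order=[(0,1) → (0,2) → (1,2)]; open=[(2,0) g=1 f=7, (2,2) g=3 f=7]; closed=[(0,1), (0,2), (1,0), (1,1), (1,2)]

step 1: expand (0,1) (f=5, h=3) → closed; open now [(0,2) g=3 f=5, (1,2) g=2 f=5, (2,0) g=1 f=7]
step 2: expand (0,2) (f=5, h=2) → closed; open now [(1,2) g=2 f=5, (2,0) g=1 f=7]
step 3: expand (1,2) (f=5, h=3) → closed; open now [(2,0) g=1 f=7, (2,2) g=3 f=7]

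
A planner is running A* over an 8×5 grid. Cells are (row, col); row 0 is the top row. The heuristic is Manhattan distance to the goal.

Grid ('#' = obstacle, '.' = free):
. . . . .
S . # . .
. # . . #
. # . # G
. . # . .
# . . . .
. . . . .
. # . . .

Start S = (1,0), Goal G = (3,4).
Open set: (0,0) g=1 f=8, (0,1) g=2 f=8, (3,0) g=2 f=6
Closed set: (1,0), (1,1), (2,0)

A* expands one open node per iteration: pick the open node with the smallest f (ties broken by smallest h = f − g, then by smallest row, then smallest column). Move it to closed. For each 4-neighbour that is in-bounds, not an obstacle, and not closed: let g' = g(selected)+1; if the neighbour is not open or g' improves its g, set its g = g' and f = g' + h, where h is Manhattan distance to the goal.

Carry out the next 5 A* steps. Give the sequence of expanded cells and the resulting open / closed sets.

step 1: expand (3,0) (f=6, h=4) → closed; open now [(0,0) g=1 f=8, (0,1) g=2 f=8, (4,0) g=3 f=8]
step 2: expand (4,0) (f=8, h=5) → closed; open now [(0,0) g=1 f=8, (0,1) g=2 f=8, (4,1) g=4 f=8]
step 3: expand (4,1) (f=8, h=4) → closed; open now [(0,0) g=1 f=8, (0,1) g=2 f=8, (5,1) g=5 f=10]
step 4: expand (0,1) (f=8, h=6) → closed; open now [(0,0) g=1 f=8, (0,2) g=3 f=8, (5,1) g=5 f=10]
step 5: expand (0,2) (f=8, h=5) → closed; open now [(0,0) g=1 f=8, (0,3) g=4 f=8, (5,1) g=5 f=10]

order=[(3,0) → (4,0) → (4,1) → (0,1) → (0,2)]; open=[(0,0) g=1 f=8, (0,3) g=4 f=8, (5,1) g=5 f=10]; closed=[(0,1), (0,2), (1,0), (1,1), (2,0), (3,0), (4,0), (4,1)]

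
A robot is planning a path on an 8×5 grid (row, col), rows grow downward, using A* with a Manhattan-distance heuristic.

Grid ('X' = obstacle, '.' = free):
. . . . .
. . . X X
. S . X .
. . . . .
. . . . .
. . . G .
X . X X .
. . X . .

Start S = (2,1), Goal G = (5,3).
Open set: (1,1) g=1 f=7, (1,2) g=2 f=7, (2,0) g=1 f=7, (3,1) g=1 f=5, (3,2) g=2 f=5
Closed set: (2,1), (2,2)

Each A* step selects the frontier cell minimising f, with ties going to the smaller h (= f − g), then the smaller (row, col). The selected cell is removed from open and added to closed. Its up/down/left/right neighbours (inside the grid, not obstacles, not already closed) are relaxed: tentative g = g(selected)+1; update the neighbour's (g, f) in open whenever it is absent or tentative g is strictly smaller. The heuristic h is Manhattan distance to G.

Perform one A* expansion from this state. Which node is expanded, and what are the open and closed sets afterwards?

expanded=(3,2); open=[(1,1) g=1 f=7, (1,2) g=2 f=7, (2,0) g=1 f=7, (3,1) g=1 f=5, (3,3) g=3 f=5, (4,2) g=3 f=5]; closed=[(2,1), (2,2), (3,2)]

step 1: expand (3,2) (f=5, h=3) → closed; open now [(1,1) g=1 f=7, (1,2) g=2 f=7, (2,0) g=1 f=7, (3,1) g=1 f=5, (3,3) g=3 f=5, (4,2) g=3 f=5]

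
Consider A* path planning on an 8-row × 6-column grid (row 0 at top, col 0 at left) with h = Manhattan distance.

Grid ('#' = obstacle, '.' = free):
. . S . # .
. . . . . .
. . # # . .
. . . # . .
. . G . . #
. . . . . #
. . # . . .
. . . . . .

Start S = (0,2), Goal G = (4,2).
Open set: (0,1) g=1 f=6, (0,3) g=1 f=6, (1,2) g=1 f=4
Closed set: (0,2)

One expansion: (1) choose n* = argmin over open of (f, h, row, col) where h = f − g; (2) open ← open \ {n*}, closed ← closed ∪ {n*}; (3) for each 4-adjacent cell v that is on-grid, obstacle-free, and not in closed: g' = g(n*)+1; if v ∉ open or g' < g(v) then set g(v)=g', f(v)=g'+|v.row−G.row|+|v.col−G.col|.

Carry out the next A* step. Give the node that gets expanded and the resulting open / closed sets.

step 1: expand (1,2) (f=4, h=3) → closed; open now [(0,1) g=1 f=6, (0,3) g=1 f=6, (1,1) g=2 f=6, (1,3) g=2 f=6]

expanded=(1,2); open=[(0,1) g=1 f=6, (0,3) g=1 f=6, (1,1) g=2 f=6, (1,3) g=2 f=6]; closed=[(0,2), (1,2)]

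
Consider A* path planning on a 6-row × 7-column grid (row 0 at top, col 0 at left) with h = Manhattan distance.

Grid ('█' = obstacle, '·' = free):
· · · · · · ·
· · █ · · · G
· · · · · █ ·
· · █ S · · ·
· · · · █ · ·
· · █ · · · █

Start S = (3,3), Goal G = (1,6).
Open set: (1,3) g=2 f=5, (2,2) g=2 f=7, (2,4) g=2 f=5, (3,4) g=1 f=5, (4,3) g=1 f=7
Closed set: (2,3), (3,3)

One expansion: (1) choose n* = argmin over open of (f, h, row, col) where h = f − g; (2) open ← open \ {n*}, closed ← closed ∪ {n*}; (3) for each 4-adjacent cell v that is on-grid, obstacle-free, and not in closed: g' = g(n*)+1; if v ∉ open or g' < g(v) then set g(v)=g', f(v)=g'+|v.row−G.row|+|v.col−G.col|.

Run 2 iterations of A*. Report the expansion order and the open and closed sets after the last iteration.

step 1: expand (1,3) (f=5, h=3) → closed; open now [(0,3) g=3 f=7, (1,4) g=3 f=5, (2,2) g=2 f=7, (2,4) g=2 f=5, (3,4) g=1 f=5, (4,3) g=1 f=7]
step 2: expand (1,4) (f=5, h=2) → closed; open now [(0,3) g=3 f=7, (0,4) g=4 f=7, (1,5) g=4 f=5, (2,2) g=2 f=7, (2,4) g=2 f=5, (3,4) g=1 f=5, (4,3) g=1 f=7]

order=[(1,3) → (1,4)]; open=[(0,3) g=3 f=7, (0,4) g=4 f=7, (1,5) g=4 f=5, (2,2) g=2 f=7, (2,4) g=2 f=5, (3,4) g=1 f=5, (4,3) g=1 f=7]; closed=[(1,3), (1,4), (2,3), (3,3)]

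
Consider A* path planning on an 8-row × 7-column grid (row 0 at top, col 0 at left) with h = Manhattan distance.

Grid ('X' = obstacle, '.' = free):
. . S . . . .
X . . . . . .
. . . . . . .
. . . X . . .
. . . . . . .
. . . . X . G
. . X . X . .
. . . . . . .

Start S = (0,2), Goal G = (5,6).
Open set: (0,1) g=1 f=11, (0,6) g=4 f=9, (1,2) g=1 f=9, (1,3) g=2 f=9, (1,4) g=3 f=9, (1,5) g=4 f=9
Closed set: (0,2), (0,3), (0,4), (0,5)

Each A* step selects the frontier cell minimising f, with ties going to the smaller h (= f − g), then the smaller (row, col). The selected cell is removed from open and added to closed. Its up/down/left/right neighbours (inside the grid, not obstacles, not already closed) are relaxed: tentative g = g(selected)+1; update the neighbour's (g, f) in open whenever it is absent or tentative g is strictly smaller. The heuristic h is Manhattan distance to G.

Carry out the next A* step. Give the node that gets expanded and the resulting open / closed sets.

step 1: expand (0,6) (f=9, h=5) → closed; open now [(0,1) g=1 f=11, (1,2) g=1 f=9, (1,3) g=2 f=9, (1,4) g=3 f=9, (1,5) g=4 f=9, (1,6) g=5 f=9]

expanded=(0,6); open=[(0,1) g=1 f=11, (1,2) g=1 f=9, (1,3) g=2 f=9, (1,4) g=3 f=9, (1,5) g=4 f=9, (1,6) g=5 f=9]; closed=[(0,2), (0,3), (0,4), (0,5), (0,6)]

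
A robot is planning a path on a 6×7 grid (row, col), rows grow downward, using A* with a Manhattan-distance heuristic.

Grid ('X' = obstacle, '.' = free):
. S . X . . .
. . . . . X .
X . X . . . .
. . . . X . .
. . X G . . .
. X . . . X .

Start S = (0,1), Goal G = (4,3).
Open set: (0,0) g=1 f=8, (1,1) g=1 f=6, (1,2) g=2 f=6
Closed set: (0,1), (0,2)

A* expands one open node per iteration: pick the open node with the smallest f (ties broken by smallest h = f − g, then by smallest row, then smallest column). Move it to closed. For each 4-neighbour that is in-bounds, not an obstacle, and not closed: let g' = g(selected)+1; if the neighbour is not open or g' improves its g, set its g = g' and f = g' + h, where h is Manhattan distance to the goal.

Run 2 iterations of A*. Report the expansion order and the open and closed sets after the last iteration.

order=[(1,2) → (1,3)]; open=[(0,0) g=1 f=8, (1,1) g=1 f=6, (1,4) g=4 f=8, (2,3) g=4 f=6]; closed=[(0,1), (0,2), (1,2), (1,3)]

step 1: expand (1,2) (f=6, h=4) → closed; open now [(0,0) g=1 f=8, (1,1) g=1 f=6, (1,3) g=3 f=6]
step 2: expand (1,3) (f=6, h=3) → closed; open now [(0,0) g=1 f=8, (1,1) g=1 f=6, (1,4) g=4 f=8, (2,3) g=4 f=6]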